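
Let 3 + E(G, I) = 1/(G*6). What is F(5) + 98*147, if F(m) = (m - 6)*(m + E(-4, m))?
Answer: 345697/24 ≈ 14404.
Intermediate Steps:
E(G, I) = -3 + 1/(6*G) (E(G, I) = -3 + 1/(G*6) = -3 + 1/(6*G))
F(m) = (-6 + m)*(-73/24 + m) (F(m) = (m - 6)*(m + (-3 + (⅙)/(-4))) = (-6 + m)*(m + (-3 + (⅙)*(-¼))) = (-6 + m)*(m + (-3 - 1/24)) = (-6 + m)*(m - 73/24) = (-6 + m)*(-73/24 + m))
F(5) + 98*147 = (73/4 + 5² - 217/24*5) + 98*147 = (73/4 + 25 - 1085/24) + 14406 = -47/24 + 14406 = 345697/24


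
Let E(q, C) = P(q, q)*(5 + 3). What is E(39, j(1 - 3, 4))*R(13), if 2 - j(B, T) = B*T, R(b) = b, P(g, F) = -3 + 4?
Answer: 104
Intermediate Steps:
P(g, F) = 1
j(B, T) = 2 - B*T
E(q, C) = 8 (E(q, C) = 1*(5 + 3) = 1*8 = 8)
E(39, j(1 - 3, 4))*R(13) = 8*13 = 104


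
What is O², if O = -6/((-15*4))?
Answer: 1/100 ≈ 0.010000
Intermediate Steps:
O = ⅒ (O = -6/(-60) = -6*(-1/60) = ⅒ ≈ 0.10000)
O² = (⅒)² = 1/100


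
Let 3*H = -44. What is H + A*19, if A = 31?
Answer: 1723/3 ≈ 574.33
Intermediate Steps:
H = -44/3 (H = (⅓)*(-44) = -44/3 ≈ -14.667)
H + A*19 = -44/3 + 31*19 = -44/3 + 589 = 1723/3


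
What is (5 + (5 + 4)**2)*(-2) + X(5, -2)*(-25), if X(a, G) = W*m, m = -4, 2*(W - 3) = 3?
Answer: 278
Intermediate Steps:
W = 9/2 (W = 3 + (1/2)*3 = 3 + 3/2 = 9/2 ≈ 4.5000)
X(a, G) = -18 (X(a, G) = (9/2)*(-4) = -18)
(5 + (5 + 4)**2)*(-2) + X(5, -2)*(-25) = (5 + (5 + 4)**2)*(-2) - 18*(-25) = (5 + 9**2)*(-2) + 450 = (5 + 81)*(-2) + 450 = 86*(-2) + 450 = -172 + 450 = 278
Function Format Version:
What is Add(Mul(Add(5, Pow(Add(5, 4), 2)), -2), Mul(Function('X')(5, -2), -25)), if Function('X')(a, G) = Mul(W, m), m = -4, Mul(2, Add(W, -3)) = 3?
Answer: 278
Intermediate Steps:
W = Rational(9, 2) (W = Add(3, Mul(Rational(1, 2), 3)) = Add(3, Rational(3, 2)) = Rational(9, 2) ≈ 4.5000)
Function('X')(a, G) = -18 (Function('X')(a, G) = Mul(Rational(9, 2), -4) = -18)
Add(Mul(Add(5, Pow(Add(5, 4), 2)), -2), Mul(Function('X')(5, -2), -25)) = Add(Mul(Add(5, Pow(Add(5, 4), 2)), -2), Mul(-18, -25)) = Add(Mul(Add(5, Pow(9, 2)), -2), 450) = Add(Mul(Add(5, 81), -2), 450) = Add(Mul(86, -2), 450) = Add(-172, 450) = 278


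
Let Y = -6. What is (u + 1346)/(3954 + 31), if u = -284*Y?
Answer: 610/797 ≈ 0.76537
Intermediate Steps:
u = 1704 (u = -284*(-6) = 1704)
(u + 1346)/(3954 + 31) = (1704 + 1346)/(3954 + 31) = 3050/3985 = 3050*(1/3985) = 610/797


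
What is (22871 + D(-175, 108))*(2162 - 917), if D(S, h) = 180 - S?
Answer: 28916370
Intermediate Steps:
(22871 + D(-175, 108))*(2162 - 917) = (22871 + (180 - 1*(-175)))*(2162 - 917) = (22871 + (180 + 175))*1245 = (22871 + 355)*1245 = 23226*1245 = 28916370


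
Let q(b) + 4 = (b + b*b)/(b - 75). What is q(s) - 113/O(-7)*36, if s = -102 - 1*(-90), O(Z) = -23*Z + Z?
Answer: -71306/2233 ≈ -31.933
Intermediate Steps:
O(Z) = -22*Z
s = -12 (s = -102 + 90 = -12)
q(b) = -4 + (b + b²)/(-75 + b) (q(b) = -4 + (b + b*b)/(b - 75) = -4 + (b + b²)/(-75 + b))
q(s) - 113/O(-7)*36 = (300 + (-12)² - 3*(-12))/(-75 - 12) - 113/((-22*(-7)))*36 = (300 + 144 + 36)/(-87) - 113/154*36 = -1/87*480 - 113*1/154*36 = -160/29 - 113/154*36 = -160/29 - 2034/77 = -71306/2233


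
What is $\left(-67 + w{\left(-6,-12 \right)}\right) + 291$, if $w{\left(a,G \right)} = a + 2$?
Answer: $220$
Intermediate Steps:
$w{\left(a,G \right)} = 2 + a$
$\left(-67 + w{\left(-6,-12 \right)}\right) + 291 = \left(-67 + \left(2 - 6\right)\right) + 291 = \left(-67 - 4\right) + 291 = -71 + 291 = 220$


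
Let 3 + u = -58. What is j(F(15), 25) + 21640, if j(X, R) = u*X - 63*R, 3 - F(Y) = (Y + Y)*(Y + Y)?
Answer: 74782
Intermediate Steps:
u = -61 (u = -3 - 58 = -61)
F(Y) = 3 - 4*Y² (F(Y) = 3 - (Y + Y)*(Y + Y) = 3 - 2*Y*2*Y = 3 - 4*Y²)
j(X, R) = -63*R - 61*X (j(X, R) = -61*X - 63*R = -63*R - 61*X)
j(F(15), 25) + 21640 = (-63*25 - 61*(3 - 4*15²)) + 21640 = (-1575 - 61*(3 - 4*225)) + 21640 = (-1575 - 61*(3 - 900)) + 21640 = (-1575 - 61*(-897)) + 21640 = (-1575 + 54717) + 21640 = 53142 + 21640 = 74782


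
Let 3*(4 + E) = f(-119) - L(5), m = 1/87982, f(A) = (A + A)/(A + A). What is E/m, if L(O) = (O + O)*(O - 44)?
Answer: 33345178/3 ≈ 1.1115e+7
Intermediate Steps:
L(O) = 2*O*(-44 + O) (L(O) = (2*O)*(-44 + O) = 2*O*(-44 + O))
f(A) = 1 (f(A) = (2*A)/((2*A)) = (2*A)*(1/(2*A)) = 1)
m = 1/87982 ≈ 1.1366e-5
E = 379/3 (E = -4 + (1 - 2*5*(-44 + 5))/3 = -4 + (1 - 2*5*(-39))/3 = -4 + (1 - 1*(-390))/3 = -4 + (1 + 390)/3 = -4 + (⅓)*391 = -4 + 391/3 = 379/3 ≈ 126.33)
E/m = 379/(3*(1/87982)) = (379/3)*87982 = 33345178/3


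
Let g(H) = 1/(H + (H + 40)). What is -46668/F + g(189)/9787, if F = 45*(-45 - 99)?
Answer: 7954883657/1104560820 ≈ 7.2019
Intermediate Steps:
F = -6480 (F = 45*(-144) = -6480)
g(H) = 1/(40 + 2*H) (g(H) = 1/(H + (40 + H)) = 1/(40 + 2*H))
-46668/F + g(189)/9787 = -46668/(-6480) + (1/(2*(20 + 189)))/9787 = -46668*(-1/6480) + ((1/2)/209)*(1/9787) = 3889/540 + ((1/2)*(1/209))*(1/9787) = 3889/540 + (1/418)*(1/9787) = 3889/540 + 1/4090966 = 7954883657/1104560820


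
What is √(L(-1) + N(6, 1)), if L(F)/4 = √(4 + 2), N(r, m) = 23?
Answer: √(23 + 4*√6) ≈ 5.7270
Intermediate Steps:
L(F) = 4*√6 (L(F) = 4*√(4 + 2) = 4*√6)
√(L(-1) + N(6, 1)) = √(4*√6 + 23) = √(23 + 4*√6)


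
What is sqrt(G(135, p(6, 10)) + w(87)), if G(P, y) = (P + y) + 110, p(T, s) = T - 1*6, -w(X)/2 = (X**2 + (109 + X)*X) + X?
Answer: I*sqrt(49171) ≈ 221.75*I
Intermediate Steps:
w(X) = -2*X - 2*X**2 - 2*X*(109 + X) (w(X) = -2*((X**2 + (109 + X)*X) + X) = -2*((X**2 + X*(109 + X)) + X) = -2*(X + X**2 + X*(109 + X)) = -2*X - 2*X**2 - 2*X*(109 + X))
p(T, s) = -6 + T (p(T, s) = T - 6 = -6 + T)
G(P, y) = 110 + P + y
sqrt(G(135, p(6, 10)) + w(87)) = sqrt((110 + 135 + (-6 + 6)) - 4*87*(55 + 87)) = sqrt((110 + 135 + 0) - 4*87*142) = sqrt(245 - 49416) = sqrt(-49171) = I*sqrt(49171)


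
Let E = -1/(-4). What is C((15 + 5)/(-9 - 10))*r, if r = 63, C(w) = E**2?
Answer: 63/16 ≈ 3.9375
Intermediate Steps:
E = 1/4 (E = -1*(-1/4) = 1/4 ≈ 0.25000)
C(w) = 1/16 (C(w) = (1/4)**2 = 1/16)
C((15 + 5)/(-9 - 10))*r = (1/16)*63 = 63/16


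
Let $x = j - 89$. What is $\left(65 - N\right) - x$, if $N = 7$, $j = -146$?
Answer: $293$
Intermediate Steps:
$x = -235$ ($x = -146 - 89 = -235$)
$\left(65 - N\right) - x = \left(65 - 7\right) - -235 = \left(65 - 7\right) + 235 = 58 + 235 = 293$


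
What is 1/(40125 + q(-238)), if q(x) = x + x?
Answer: 1/39649 ≈ 2.5221e-5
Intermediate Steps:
q(x) = 2*x
1/(40125 + q(-238)) = 1/(40125 + 2*(-238)) = 1/(40125 - 476) = 1/39649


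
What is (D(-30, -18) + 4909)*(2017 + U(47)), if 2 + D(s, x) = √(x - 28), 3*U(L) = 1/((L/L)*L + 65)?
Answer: 475076813/48 + 677713*I*√46/336 ≈ 9.8974e+6 + 13680.0*I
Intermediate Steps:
U(L) = 1/(3*(65 + L)) (U(L) = 1/(3*((L/L)*L + 65)) = 1/(3*(1*L + 65)) = 1/(3*(L + 65)) = 1/(3*(65 + L)))
D(s, x) = -2 + √(-28 + x) (D(s, x) = -2 + √(x - 28) = -2 + √(-28 + x))
(D(-30, -18) + 4909)*(2017 + U(47)) = ((-2 + √(-28 - 18)) + 4909)*(2017 + 1/(3*(65 + 47))) = ((-2 + √(-46)) + 4909)*(2017 + (⅓)/112) = ((-2 + I*√46) + 4909)*(2017 + (⅓)*(1/112)) = (4907 + I*√46)*(2017 + 1/336) = (4907 + I*√46)*(677713/336) = 475076813/48 + 677713*I*√46/336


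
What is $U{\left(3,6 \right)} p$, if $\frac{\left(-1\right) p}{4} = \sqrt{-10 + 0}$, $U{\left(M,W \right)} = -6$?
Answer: $24 i \sqrt{10} \approx 75.895 i$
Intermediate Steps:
$p = - 4 i \sqrt{10}$ ($p = - 4 \sqrt{-10 + 0} = - 4 \sqrt{-10} = - 4 i \sqrt{10} \approx - 12.649 i$)
$U{\left(3,6 \right)} p = - 6 \left(- 4 i \sqrt{10}\right) = 24 i \sqrt{10}$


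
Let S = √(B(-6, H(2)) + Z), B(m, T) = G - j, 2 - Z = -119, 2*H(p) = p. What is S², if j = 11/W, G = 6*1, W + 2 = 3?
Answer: 116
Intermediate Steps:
W = 1 (W = -2 + 3 = 1)
H(p) = p/2
G = 6
Z = 121 (Z = 2 - 1*(-119) = 2 + 119 = 121)
j = 11 (j = 11/1 = 11*1 = 11)
B(m, T) = -5 (B(m, T) = 6 - 1*11 = 6 - 11 = -5)
S = 2*√29 (S = √(-5 + 121) = √116 = 2*√29 ≈ 10.770)
S² = (2*√29)² = 116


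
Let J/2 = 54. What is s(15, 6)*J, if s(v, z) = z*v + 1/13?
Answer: 126468/13 ≈ 9728.3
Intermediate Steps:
J = 108 (J = 2*54 = 108)
s(v, z) = 1/13 + v*z (s(v, z) = v*z + 1/13 = 1/13 + v*z)
s(15, 6)*J = (1/13 + 15*6)*108 = (1/13 + 90)*108 = (1171/13)*108 = 126468/13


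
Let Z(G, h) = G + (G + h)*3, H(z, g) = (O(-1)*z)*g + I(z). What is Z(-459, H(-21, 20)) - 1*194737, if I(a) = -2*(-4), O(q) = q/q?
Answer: -197809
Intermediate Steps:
O(q) = 1
I(a) = 8
H(z, g) = 8 + g*z (H(z, g) = (1*z)*g + 8 = z*g + 8 = g*z + 8 = 8 + g*z)
Z(G, h) = 3*h + 4*G (Z(G, h) = G + (3*G + 3*h) = 3*h + 4*G)
Z(-459, H(-21, 20)) - 1*194737 = (3*(8 + 20*(-21)) + 4*(-459)) - 1*194737 = (3*(8 - 420) - 1836) - 194737 = (3*(-412) - 1836) - 194737 = (-1236 - 1836) - 194737 = -3072 - 194737 = -197809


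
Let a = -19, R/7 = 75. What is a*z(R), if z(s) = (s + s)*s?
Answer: -10473750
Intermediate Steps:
R = 525 (R = 7*75 = 525)
z(s) = 2*s² (z(s) = (2*s)*s = 2*s²)
a*z(R) = -38*525² = -38*275625 = -19*551250 = -10473750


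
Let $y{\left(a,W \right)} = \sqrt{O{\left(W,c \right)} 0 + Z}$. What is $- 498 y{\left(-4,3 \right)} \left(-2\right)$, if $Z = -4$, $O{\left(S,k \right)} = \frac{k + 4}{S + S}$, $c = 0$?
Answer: $1992 i \approx 1992.0 i$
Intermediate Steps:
$O{\left(S,k \right)} = \frac{4 + k}{2 S}$
$y{\left(a,W \right)} = 2 i$ ($y{\left(a,W \right)} = \sqrt{\frac{4 + 0}{2 W} 0 - 4} = \sqrt{\frac{1}{2} \frac{1}{W} 4 \cdot 0 - 4} = \sqrt{\frac{2}{W} 0 - 4} = \sqrt{0 - 4} = \sqrt{-4} = 2 i$)
$- 498 y{\left(-4,3 \right)} \left(-2\right) = - 498 \cdot 2 i \left(-2\right) = - 498 \left(- 4 i\right) = 1992 i$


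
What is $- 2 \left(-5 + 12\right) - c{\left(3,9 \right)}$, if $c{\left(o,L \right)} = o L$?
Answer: $-41$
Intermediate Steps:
$c{\left(o,L \right)} = L o$
$- 2 \left(-5 + 12\right) - c{\left(3,9 \right)} = - 2 \left(-5 + 12\right) - 9 \cdot 3 = \left(-2\right) 7 - 27 = -14 - 27 = -41$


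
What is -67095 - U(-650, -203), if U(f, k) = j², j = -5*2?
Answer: -67195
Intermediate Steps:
j = -10
U(f, k) = 100 (U(f, k) = (-10)² = 100)
-67095 - U(-650, -203) = -67095 - 1*100 = -67095 - 100 = -67195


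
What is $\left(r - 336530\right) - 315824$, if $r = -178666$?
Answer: $-831020$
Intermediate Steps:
$\left(r - 336530\right) - 315824 = \left(-178666 - 336530\right) - 315824 = -515196 - 315824 = -831020$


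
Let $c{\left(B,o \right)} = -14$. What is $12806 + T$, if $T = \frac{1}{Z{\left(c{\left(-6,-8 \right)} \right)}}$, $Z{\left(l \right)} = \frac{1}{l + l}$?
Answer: $12778$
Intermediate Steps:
$Z{\left(l \right)} = \frac{1}{2 l}$
$T = -28$ ($T = \frac{1}{\frac{1}{2} \frac{1}{-14}} = \frac{1}{\frac{1}{2} \left(- \frac{1}{14}\right)} = \frac{1}{- \frac{1}{28}} = -28$)
$12806 + T = 12806 - 28 = 12778$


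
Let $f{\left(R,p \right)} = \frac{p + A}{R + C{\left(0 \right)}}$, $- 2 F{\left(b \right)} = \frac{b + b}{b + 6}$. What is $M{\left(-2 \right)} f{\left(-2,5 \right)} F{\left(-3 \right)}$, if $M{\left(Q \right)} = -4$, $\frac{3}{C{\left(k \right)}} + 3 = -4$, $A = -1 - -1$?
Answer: $\frac{140}{17} \approx 8.2353$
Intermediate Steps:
$A = 0$ ($A = -1 + 1 = 0$)
$C{\left(k \right)} = - \frac{3}{7}$ ($C{\left(k \right)} = \frac{3}{-3 - 4} = \frac{3}{-7} = 3 \left(- \frac{1}{7}\right) = - \frac{3}{7}$)
$F{\left(b \right)} = - \frac{b}{6 + b}$ ($F{\left(b \right)} = - \frac{\left(b + b\right) \frac{1}{b + 6}}{2} = - \frac{2 b \frac{1}{6 + b}}{2} = - \frac{b}{6 + b}$)
$f{\left(R,p \right)} = \frac{p}{- \frac{3}{7} + R}$ ($f{\left(R,p \right)} = \frac{p + 0}{R - \frac{3}{7}} = \frac{p}{- \frac{3}{7} + R}$)
$M{\left(-2 \right)} f{\left(-2,5 \right)} F{\left(-3 \right)} = - 4 \cdot 7 \cdot 5 \frac{1}{-3 + 7 \left(-2\right)} \left(\left(-1\right) \left(-3\right) \frac{1}{6 - 3}\right) = - 4 \cdot 7 \cdot 5 \frac{1}{-3 - 14} \left(\left(-1\right) \left(-3\right) \frac{1}{3}\right) = - 4 \cdot 7 \cdot 5 \frac{1}{-17} \left(\left(-1\right) \left(-3\right) \frac{1}{3}\right) = - 4 \cdot 7 \cdot 5 \left(- \frac{1}{17}\right) 1 = \left(-4\right) \left(- \frac{35}{17}\right) 1 = \frac{140}{17} \cdot 1 = \frac{140}{17}$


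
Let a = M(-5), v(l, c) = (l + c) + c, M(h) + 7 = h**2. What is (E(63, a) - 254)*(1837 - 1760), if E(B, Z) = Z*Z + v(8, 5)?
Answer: 6776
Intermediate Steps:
M(h) = -7 + h**2
v(l, c) = l + 2*c (v(l, c) = (c + l) + c = l + 2*c)
a = 18 (a = -7 + (-5)**2 = -7 + 25 = 18)
E(B, Z) = 18 + Z**2 (E(B, Z) = Z*Z + (8 + 2*5) = Z**2 + (8 + 10) = Z**2 + 18 = 18 + Z**2)
(E(63, a) - 254)*(1837 - 1760) = ((18 + 18**2) - 254)*(1837 - 1760) = ((18 + 324) - 254)*77 = (342 - 254)*77 = 88*77 = 6776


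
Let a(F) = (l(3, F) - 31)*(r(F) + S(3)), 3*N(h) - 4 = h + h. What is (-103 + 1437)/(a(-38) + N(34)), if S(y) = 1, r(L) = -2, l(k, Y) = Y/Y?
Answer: 667/27 ≈ 24.704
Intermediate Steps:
l(k, Y) = 1
N(h) = 4/3 + 2*h/3 (N(h) = 4/3 + (h + h)/3 = 4/3 + (2*h)/3 = 4/3 + 2*h/3)
a(F) = 30 (a(F) = (1 - 31)*(-2 + 1) = -30*(-1) = 30)
(-103 + 1437)/(a(-38) + N(34)) = (-103 + 1437)/(30 + (4/3 + (2/3)*34)) = 1334/(30 + (4/3 + 68/3)) = 1334/(30 + 24) = 1334/54 = 1334*(1/54) = 667/27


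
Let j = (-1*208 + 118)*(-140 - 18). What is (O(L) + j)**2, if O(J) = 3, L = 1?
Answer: 202293729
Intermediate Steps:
j = 14220 (j = (-208 + 118)*(-158) = -90*(-158) = 14220)
(O(L) + j)**2 = (3 + 14220)**2 = 14223**2 = 202293729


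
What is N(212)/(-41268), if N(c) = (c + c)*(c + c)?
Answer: -44944/10317 ≈ -4.3563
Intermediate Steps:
N(c) = 4*c² (N(c) = (2*c)*(2*c) = 4*c²)
N(212)/(-41268) = (4*212²)/(-41268) = (4*44944)*(-1/41268) = 179776*(-1/41268) = -44944/10317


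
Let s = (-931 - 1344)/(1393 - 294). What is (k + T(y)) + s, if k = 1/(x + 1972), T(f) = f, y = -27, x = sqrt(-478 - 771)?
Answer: (-4564*sqrt(1249) + 9000051*I)/(157*(sqrt(1249) - 1972*I)) ≈ -29.07 - 9.0851e-6*I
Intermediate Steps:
x = I*sqrt(1249) (x = sqrt(-1249) = I*sqrt(1249) ≈ 35.341*I)
s = -325/157 (s = -2275/1099 = -2275*1/1099 = -325/157 ≈ -2.0701)
k = 1/(1972 + I*sqrt(1249)) (k = 1/(I*sqrt(1249) + 1972) = 1/(1972 + I*sqrt(1249)) ≈ 0.00050694 - 9.085e-6*I)
(k + T(y)) + s = ((1972/3890033 - I*sqrt(1249)/3890033) - 27) - 325/157 = (-105028919/3890033 - I*sqrt(1249)/3890033) - 325/157 = -17753801008/610735181 - I*sqrt(1249)/3890033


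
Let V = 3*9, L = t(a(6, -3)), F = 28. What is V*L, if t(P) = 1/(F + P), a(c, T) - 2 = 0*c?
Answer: 9/10 ≈ 0.90000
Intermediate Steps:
a(c, T) = 2 (a(c, T) = 2 + 0*c = 2 + 0 = 2)
t(P) = 1/(28 + P)
L = 1/30 (L = 1/(28 + 2) = 1/30 ≈ 0.033333)
V = 27
V*L = 27*(1/30) = 9/10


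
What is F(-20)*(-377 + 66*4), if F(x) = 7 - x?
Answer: -3051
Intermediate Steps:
F(-20)*(-377 + 66*4) = (7 - 1*(-20))*(-377 + 66*4) = (7 + 20)*(-377 + 264) = 27*(-113) = -3051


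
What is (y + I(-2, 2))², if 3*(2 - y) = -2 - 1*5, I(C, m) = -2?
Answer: 49/9 ≈ 5.4444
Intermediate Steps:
y = 13/3 (y = 2 - (-2 - 1*5)/3 = 2 - (-2 - 5)/3 = 2 - ⅓*(-7) = 2 + 7/3 = 13/3 ≈ 4.3333)
(y + I(-2, 2))² = (13/3 - 2)² = (7/3)² = 49/9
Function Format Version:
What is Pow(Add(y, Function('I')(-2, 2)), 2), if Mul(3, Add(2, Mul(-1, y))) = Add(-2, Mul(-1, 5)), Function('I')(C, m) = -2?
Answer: Rational(49, 9) ≈ 5.4444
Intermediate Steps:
y = Rational(13, 3) (y = Add(2, Mul(Rational(-1, 3), Add(-2, Mul(-1, 5)))) = Add(2, Mul(Rational(-1, 3), Add(-2, -5))) = Add(2, Mul(Rational(-1, 3), -7)) = Add(2, Rational(7, 3)) = Rational(13, 3) ≈ 4.3333)
Pow(Add(y, Function('I')(-2, 2)), 2) = Pow(Add(Rational(13, 3), -2), 2) = Pow(Rational(7, 3), 2) = Rational(49, 9)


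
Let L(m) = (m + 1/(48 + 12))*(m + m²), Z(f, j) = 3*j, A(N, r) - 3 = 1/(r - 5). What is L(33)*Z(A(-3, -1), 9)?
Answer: 10002069/10 ≈ 1.0002e+6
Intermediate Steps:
A(N, r) = 3 + 1/(-5 + r) (A(N, r) = 3 + 1/(r - 5) = 3 + 1/(-5 + r))
L(m) = (1/60 + m)*(m + m²) (L(m) = (m + 1/60)*(m + m²) = (1/60 + m)*(m + m²))
L(33)*Z(A(-3, -1), 9) = ((1/60)*33*(1 + 60*33² + 61*33))*(3*9) = ((1/60)*33*(1 + 60*1089 + 2013))*27 = ((1/60)*33*(1 + 65340 + 2013))*27 = ((1/60)*33*67354)*27 = (370447/10)*27 = 10002069/10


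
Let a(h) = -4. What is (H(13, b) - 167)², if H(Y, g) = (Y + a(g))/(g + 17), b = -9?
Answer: 1760929/64 ≈ 27515.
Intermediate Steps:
H(Y, g) = (-4 + Y)/(17 + g) (H(Y, g) = (Y - 4)/(g + 17) = (-4 + Y)/(17 + g))
(H(13, b) - 167)² = ((-4 + 13)/(17 - 9) - 167)² = (9/8 - 167)² = (-1327/8)² = 1760929/64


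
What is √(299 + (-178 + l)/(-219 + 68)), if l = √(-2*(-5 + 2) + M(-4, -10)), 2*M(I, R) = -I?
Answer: √(6844377 - 302*√2)/151 ≈ 17.325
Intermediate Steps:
M(I, R) = -I/2 (M(I, R) = (-I)/2 = -I/2)
l = 2*√2 (l = √(-2*(-5 + 2) - ½*(-4)) = √(-2*(-3) + 2) = √(6 + 2) = √8 = 2*√2 ≈ 2.8284)
√(299 + (-178 + l)/(-219 + 68)) = √(299 + (-178 + 2*√2)/(-219 + 68)) = √(299 + (-178 + 2*√2)/(-151)) = √(299 + (-178 + 2*√2)*(-1/151)) = √(299 + (178/151 - 2*√2/151)) = √(45327/151 - 2*√2/151)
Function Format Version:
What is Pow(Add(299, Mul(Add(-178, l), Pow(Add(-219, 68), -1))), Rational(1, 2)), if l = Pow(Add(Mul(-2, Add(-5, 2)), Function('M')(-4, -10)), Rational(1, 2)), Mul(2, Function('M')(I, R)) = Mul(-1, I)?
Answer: Mul(Rational(1, 151), Pow(Add(6844377, Mul(-302, Pow(2, Rational(1, 2)))), Rational(1, 2))) ≈ 17.325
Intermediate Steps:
Function('M')(I, R) = Mul(Rational(-1, 2), I) (Function('M')(I, R) = Mul(Rational(1, 2), Mul(-1, I)) = Mul(Rational(-1, 2), I))
l = Mul(2, Pow(2, Rational(1, 2))) (l = Pow(Add(Mul(-2, Add(-5, 2)), Mul(Rational(-1, 2), -4)), Rational(1, 2)) = Pow(Add(Mul(-2, -3), 2), Rational(1, 2)) = Pow(Add(6, 2), Rational(1, 2)) = Pow(8, Rational(1, 2)) = Mul(2, Pow(2, Rational(1, 2))) ≈ 2.8284)
Pow(Add(299, Mul(Add(-178, l), Pow(Add(-219, 68), -1))), Rational(1, 2)) = Pow(Add(299, Mul(Add(-178, Mul(2, Pow(2, Rational(1, 2)))), Pow(Add(-219, 68), -1))), Rational(1, 2)) = Pow(Add(299, Mul(Add(-178, Mul(2, Pow(2, Rational(1, 2)))), Pow(-151, -1))), Rational(1, 2)) = Pow(Add(299, Mul(Add(-178, Mul(2, Pow(2, Rational(1, 2)))), Rational(-1, 151))), Rational(1, 2)) = Pow(Add(299, Add(Rational(178, 151), Mul(Rational(-2, 151), Pow(2, Rational(1, 2))))), Rational(1, 2)) = Pow(Add(Rational(45327, 151), Mul(Rational(-2, 151), Pow(2, Rational(1, 2)))), Rational(1, 2))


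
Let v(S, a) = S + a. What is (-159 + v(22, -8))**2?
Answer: 21025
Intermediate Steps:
(-159 + v(22, -8))**2 = (-159 + (22 - 8))**2 = (-159 + 14)**2 = (-145)**2 = 21025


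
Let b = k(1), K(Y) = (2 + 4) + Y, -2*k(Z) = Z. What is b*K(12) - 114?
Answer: -123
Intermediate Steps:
k(Z) = -Z/2
K(Y) = 6 + Y
b = -½ (b = -½*1 = -½ ≈ -0.50000)
b*K(12) - 114 = -(6 + 12)/2 - 114 = -½*18 - 114 = -9 - 114 = -123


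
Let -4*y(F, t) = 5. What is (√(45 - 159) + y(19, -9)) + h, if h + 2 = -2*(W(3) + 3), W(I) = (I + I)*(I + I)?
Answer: -325/4 + I*√114 ≈ -81.25 + 10.677*I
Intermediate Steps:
W(I) = 4*I² (W(I) = (2*I)*(2*I) = 4*I²)
y(F, t) = -5/4 (y(F, t) = -¼*5 = -5/4)
h = -80 (h = -2 - 2*(4*3² + 3) = -2 - 2*(4*9 + 3) = -2 - 2*(36 + 3) = -2 - 2*39 = -2 - 78 = -80)
(√(45 - 159) + y(19, -9)) + h = (√(45 - 159) - 5/4) - 80 = (√(-114) - 5/4) - 80 = (I*√114 - 5/4) - 80 = (-5/4 + I*√114) - 80 = -325/4 + I*√114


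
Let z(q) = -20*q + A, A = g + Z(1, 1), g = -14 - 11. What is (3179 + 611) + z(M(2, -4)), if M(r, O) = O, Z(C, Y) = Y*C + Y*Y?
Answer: 3847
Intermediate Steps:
g = -25
Z(C, Y) = Y**2 + C*Y (Z(C, Y) = C*Y + Y**2 = Y**2 + C*Y)
A = -23 (A = -25 + 1*(1 + 1) = -25 + 1*2 = -25 + 2 = -23)
z(q) = -23 - 20*q (z(q) = -20*q - 23 = -23 - 20*q)
(3179 + 611) + z(M(2, -4)) = (3179 + 611) + (-23 - 20*(-4)) = 3790 + (-23 + 80) = 3790 + 57 = 3847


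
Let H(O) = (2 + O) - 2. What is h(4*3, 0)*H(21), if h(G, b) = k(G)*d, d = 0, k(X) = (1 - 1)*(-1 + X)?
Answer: 0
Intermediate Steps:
k(X) = 0 (k(X) = 0*(-1 + X) = 0)
H(O) = O
h(G, b) = 0 (h(G, b) = 0*0 = 0)
h(4*3, 0)*H(21) = 0*21 = 0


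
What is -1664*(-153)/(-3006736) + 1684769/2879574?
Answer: 270783693761/541132425654 ≈ 0.50040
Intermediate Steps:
-1664*(-153)/(-3006736) + 1684769/2879574 = 254592*(-1/3006736) + 1684769*(1/2879574) = -15912/187921 + 1684769/2879574 = 270783693761/541132425654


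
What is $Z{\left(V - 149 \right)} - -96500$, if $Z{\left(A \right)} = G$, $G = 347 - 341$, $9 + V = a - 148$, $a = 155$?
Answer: $96506$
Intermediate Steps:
$V = -2$ ($V = -9 + \left(155 - 148\right) = -9 + 7 = -2$)
$G = 6$
$Z{\left(A \right)} = 6$
$Z{\left(V - 149 \right)} - -96500 = 6 - -96500 = 6 + 96500 = 96506$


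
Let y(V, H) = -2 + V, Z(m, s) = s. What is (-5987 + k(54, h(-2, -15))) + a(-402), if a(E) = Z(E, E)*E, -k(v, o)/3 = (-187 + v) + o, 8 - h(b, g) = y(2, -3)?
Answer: 155992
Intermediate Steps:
h(b, g) = 8 (h(b, g) = 8 - (-2 + 2) = 8 - 1*0 = 8 + 0 = 8)
k(v, o) = 561 - 3*o - 3*v (k(v, o) = -3*((-187 + v) + o) = -3*(-187 + o + v) = 561 - 3*o - 3*v)
a(E) = E² (a(E) = E*E = E²)
(-5987 + k(54, h(-2, -15))) + a(-402) = (-5987 + (561 - 3*8 - 3*54)) + (-402)² = (-5987 + (561 - 24 - 162)) + 161604 = (-5987 + 375) + 161604 = -5612 + 161604 = 155992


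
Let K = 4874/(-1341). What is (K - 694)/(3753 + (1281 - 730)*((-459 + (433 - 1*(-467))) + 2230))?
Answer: -42524/89936847 ≈ -0.00047282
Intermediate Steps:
K = -4874/1341 (K = 4874*(-1/1341) = -4874/1341 ≈ -3.6346)
(K - 694)/(3753 + (1281 - 730)*((-459 + (433 - 1*(-467))) + 2230)) = (-4874/1341 - 694)/(3753 + (1281 - 730)*((-459 + (433 - 1*(-467))) + 2230)) = -935528/(1341*(3753 + 551*((-459 + (433 + 467)) + 2230))) = -935528/(1341*(3753 + 551*((-459 + 900) + 2230))) = -935528/(1341*(3753 + 551*(441 + 2230))) = -935528/(1341*(3753 + 551*2671)) = -935528/(1341*(3753 + 1471721)) = -935528/1341/1475474 = -935528/1341*1/1475474 = -42524/89936847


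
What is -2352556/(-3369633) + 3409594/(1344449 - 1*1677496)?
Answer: -10705568740870/1122246161751 ≈ -9.5394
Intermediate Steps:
-2352556/(-3369633) + 3409594/(1344449 - 1*1677496) = -2352556*(-1/3369633) + 3409594/(1344449 - 1677496) = 2352556/3369633 + 3409594/(-333047) = 2352556/3369633 + 3409594*(-1/333047) = 2352556/3369633 - 3409594/333047 = -10705568740870/1122246161751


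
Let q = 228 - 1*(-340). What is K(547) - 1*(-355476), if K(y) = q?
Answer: 356044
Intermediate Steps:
q = 568 (q = 228 + 340 = 568)
K(y) = 568
K(547) - 1*(-355476) = 568 - 1*(-355476) = 568 + 355476 = 356044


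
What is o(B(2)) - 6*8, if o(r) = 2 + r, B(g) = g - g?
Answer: -46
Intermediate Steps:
B(g) = 0
o(B(2)) - 6*8 = (2 + 0) - 6*8 = 2 - 48 = -46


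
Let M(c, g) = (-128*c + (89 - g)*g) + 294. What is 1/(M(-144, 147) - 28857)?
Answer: -1/18657 ≈ -5.3599e-5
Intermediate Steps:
M(c, g) = 294 - 128*c + g*(89 - g) (M(c, g) = (-128*c + g*(89 - g)) + 294 = 294 - 128*c + g*(89 - g))
1/(M(-144, 147) - 28857) = 1/((294 - 1*147² - 128*(-144) + 89*147) - 28857) = 1/((294 - 1*21609 + 18432 + 13083) - 28857) = 1/((294 - 21609 + 18432 + 13083) - 28857) = 1/(10200 - 28857) = 1/(-18657) = -1/18657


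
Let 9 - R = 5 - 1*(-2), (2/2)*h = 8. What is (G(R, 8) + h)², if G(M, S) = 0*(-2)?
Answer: 64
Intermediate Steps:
h = 8
R = 2 (R = 9 - (5 - 1*(-2)) = 9 - (5 + 2) = 9 - 1*7 = 9 - 7 = 2)
G(M, S) = 0
(G(R, 8) + h)² = (0 + 8)² = 8² = 64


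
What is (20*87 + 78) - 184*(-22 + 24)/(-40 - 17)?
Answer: 103994/57 ≈ 1824.5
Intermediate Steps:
(20*87 + 78) - 184*(-22 + 24)/(-40 - 17) = (1740 + 78) - 368/(-57) = 1818 - 368*(-1)/57 = 1818 - 184*(-2/57) = 1818 + 368/57 = 103994/57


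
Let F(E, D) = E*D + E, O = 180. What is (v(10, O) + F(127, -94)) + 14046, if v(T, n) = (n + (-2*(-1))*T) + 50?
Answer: 2485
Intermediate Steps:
F(E, D) = E + D*E (F(E, D) = D*E + E = E + D*E)
v(T, n) = 50 + n + 2*T (v(T, n) = (n + 2*T) + 50 = 50 + n + 2*T)
(v(10, O) + F(127, -94)) + 14046 = ((50 + 180 + 2*10) + 127*(1 - 94)) + 14046 = ((50 + 180 + 20) + 127*(-93)) + 14046 = (250 - 11811) + 14046 = -11561 + 14046 = 2485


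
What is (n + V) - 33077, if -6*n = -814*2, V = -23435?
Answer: -168722/3 ≈ -56241.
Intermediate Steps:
n = 814/3 (n = -(-407)*2/3 = -⅙*(-1628) = 814/3 ≈ 271.33)
(n + V) - 33077 = (814/3 - 23435) - 33077 = -69491/3 - 33077 = -168722/3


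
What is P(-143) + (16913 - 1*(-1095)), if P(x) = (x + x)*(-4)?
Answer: 19152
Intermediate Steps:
P(x) = -8*x (P(x) = (2*x)*(-4) = -8*x)
P(-143) + (16913 - 1*(-1095)) = -8*(-143) + (16913 - 1*(-1095)) = 1144 + (16913 + 1095) = 1144 + 18008 = 19152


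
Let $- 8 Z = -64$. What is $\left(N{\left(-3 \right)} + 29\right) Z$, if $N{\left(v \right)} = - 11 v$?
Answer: $496$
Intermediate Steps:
$Z = 8$ ($Z = \left(- \frac{1}{8}\right) \left(-64\right) = 8$)
$\left(N{\left(-3 \right)} + 29\right) Z = \left(\left(-11\right) \left(-3\right) + 29\right) 8 = \left(33 + 29\right) 8 = 62 \cdot 8 = 496$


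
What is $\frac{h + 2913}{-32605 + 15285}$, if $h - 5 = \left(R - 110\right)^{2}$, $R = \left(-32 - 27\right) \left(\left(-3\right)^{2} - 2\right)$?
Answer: $- \frac{276447}{17320} \approx -15.961$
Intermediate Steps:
$R = -413$ ($R = - 59 \left(9 - 2\right) = \left(-59\right) 7 = -413$)
$h = 273534$ ($h = 5 + \left(-413 - 110\right)^{2} = 5 + \left(-523\right)^{2} = 5 + 273529 = 273534$)
$\frac{h + 2913}{-32605 + 15285} = \frac{273534 + 2913}{-32605 + 15285} = \frac{276447}{-17320} = 276447 \left(- \frac{1}{17320}\right) = - \frac{276447}{17320}$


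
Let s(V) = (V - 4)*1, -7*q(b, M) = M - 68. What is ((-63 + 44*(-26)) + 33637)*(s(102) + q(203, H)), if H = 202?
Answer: 17901360/7 ≈ 2.5573e+6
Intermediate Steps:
q(b, M) = 68/7 - M/7 (q(b, M) = -(M - 68)/7 = -(-68 + M)/7 = 68/7 - M/7)
s(V) = -4 + V (s(V) = (-4 + V)*1 = -4 + V)
((-63 + 44*(-26)) + 33637)*(s(102) + q(203, H)) = ((-63 + 44*(-26)) + 33637)*((-4 + 102) + (68/7 - ⅐*202)) = ((-63 - 1144) + 33637)*(98 + (68/7 - 202/7)) = (-1207 + 33637)*(98 - 134/7) = 32430*(552/7) = 17901360/7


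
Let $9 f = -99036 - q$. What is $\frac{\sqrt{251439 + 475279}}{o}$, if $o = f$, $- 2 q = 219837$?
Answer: $\frac{6 \sqrt{726718}}{7255} \approx 0.70501$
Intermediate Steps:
$q = - \frac{219837}{2}$ ($q = \left(- \frac{1}{2}\right) 219837 = - \frac{219837}{2} \approx -1.0992 \cdot 10^{5}$)
$f = \frac{7255}{6}$ ($f = \frac{-99036 - - \frac{219837}{2}}{9} = \frac{-99036 + \frac{219837}{2}}{9} = \frac{1}{9} \cdot \frac{21765}{2} = \frac{7255}{6} \approx 1209.2$)
$o = \frac{7255}{6} \approx 1209.2$
$\frac{\sqrt{251439 + 475279}}{o} = \frac{\sqrt{251439 + 475279}}{\frac{7255}{6}} = \sqrt{726718} \cdot \frac{6}{7255} = \frac{6 \sqrt{726718}}{7255}$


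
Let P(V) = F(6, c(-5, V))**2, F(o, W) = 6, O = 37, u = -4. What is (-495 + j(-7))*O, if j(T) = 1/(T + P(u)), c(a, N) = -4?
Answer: -531098/29 ≈ -18314.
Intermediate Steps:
P(V) = 36 (P(V) = 6**2 = 36)
j(T) = 1/(36 + T) (j(T) = 1/(T + 36) = 1/(36 + T))
(-495 + j(-7))*O = (-495 + 1/(36 - 7))*37 = (-495 + 1/29)*37 = -14354/29*37 = -531098/29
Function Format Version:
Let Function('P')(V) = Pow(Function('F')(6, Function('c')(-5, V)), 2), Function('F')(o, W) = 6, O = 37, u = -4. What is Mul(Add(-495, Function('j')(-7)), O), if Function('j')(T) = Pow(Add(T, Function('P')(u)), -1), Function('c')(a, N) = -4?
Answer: Rational(-531098, 29) ≈ -18314.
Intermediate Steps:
Function('P')(V) = 36 (Function('P')(V) = Pow(6, 2) = 36)
Function('j')(T) = Pow(Add(36, T), -1) (Function('j')(T) = Pow(Add(T, 36), -1) = Pow(Add(36, T), -1))
Mul(Add(-495, Function('j')(-7)), O) = Mul(Add(-495, Pow(Add(36, -7), -1)), 37) = Mul(Add(-495, Pow(29, -1)), 37) = Mul(Add(-495, Rational(1, 29)), 37) = Mul(Rational(-14354, 29), 37) = Rational(-531098, 29)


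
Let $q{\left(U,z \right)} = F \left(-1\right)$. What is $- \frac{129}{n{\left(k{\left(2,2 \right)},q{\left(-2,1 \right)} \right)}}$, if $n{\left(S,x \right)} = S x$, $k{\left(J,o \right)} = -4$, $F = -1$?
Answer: $\frac{129}{4} \approx 32.25$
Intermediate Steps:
$q{\left(U,z \right)} = 1$ ($q{\left(U,z \right)} = \left(-1\right) \left(-1\right) = 1$)
$- \frac{129}{n{\left(k{\left(2,2 \right)},q{\left(-2,1 \right)} \right)}} = - \frac{129}{\left(-4\right) 1} = - \frac{129}{-4} = \left(-129\right) \left(- \frac{1}{4}\right) = \frac{129}{4}$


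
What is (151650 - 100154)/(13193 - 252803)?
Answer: -25748/119805 ≈ -0.21492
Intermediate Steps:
(151650 - 100154)/(13193 - 252803) = 51496/(-239610) = 51496*(-1/239610) = -25748/119805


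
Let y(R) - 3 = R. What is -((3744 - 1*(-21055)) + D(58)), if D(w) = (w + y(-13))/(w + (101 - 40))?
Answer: -2951129/119 ≈ -24799.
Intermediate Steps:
y(R) = 3 + R
D(w) = (-10 + w)/(61 + w) (D(w) = (w + (3 - 13))/(w + (101 - 40)) = (w - 10)/(w + 61) = (-10 + w)/(61 + w))
-((3744 - 1*(-21055)) + D(58)) = -((3744 - 1*(-21055)) + (-10 + 58)/(61 + 58)) = -((3744 + 21055) + 48/119) = -(24799 + (1/119)*48) = -(24799 + 48/119) = -1*2951129/119 = -2951129/119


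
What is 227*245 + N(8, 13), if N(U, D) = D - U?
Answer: 55620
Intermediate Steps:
227*245 + N(8, 13) = 227*245 + (13 - 1*8) = 55615 + (13 - 8) = 55615 + 5 = 55620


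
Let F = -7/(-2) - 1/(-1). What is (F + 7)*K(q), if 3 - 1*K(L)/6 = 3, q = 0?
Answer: 0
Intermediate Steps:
K(L) = 0 (K(L) = 18 - 6*3 = 18 - 18 = 0)
F = 9/2 (F = -7*(-1/2) - 1*(-1) = 7/2 + 1 = 9/2 ≈ 4.5000)
(F + 7)*K(q) = (9/2 + 7)*0 = (23/2)*0 = 0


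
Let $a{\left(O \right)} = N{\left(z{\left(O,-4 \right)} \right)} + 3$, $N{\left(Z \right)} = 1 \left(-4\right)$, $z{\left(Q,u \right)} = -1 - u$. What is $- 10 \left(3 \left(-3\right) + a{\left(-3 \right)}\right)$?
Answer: $100$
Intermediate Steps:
$N{\left(Z \right)} = -4$
$a{\left(O \right)} = -1$ ($a{\left(O \right)} = -4 + 3 = -1$)
$- 10 \left(3 \left(-3\right) + a{\left(-3 \right)}\right) = - 10 \left(3 \left(-3\right) - 1\right) = - 10 \left(-9 - 1\right) = \left(-10\right) \left(-10\right) = 100$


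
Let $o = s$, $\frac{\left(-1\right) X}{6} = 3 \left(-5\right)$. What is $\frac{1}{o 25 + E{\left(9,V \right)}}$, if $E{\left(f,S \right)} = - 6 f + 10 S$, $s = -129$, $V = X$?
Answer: $- \frac{1}{2379} \approx -0.00042034$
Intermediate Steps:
$X = 90$ ($X = - 6 \cdot 3 \left(-5\right) = \left(-6\right) \left(-15\right) = 90$)
$V = 90$
$o = -129$
$\frac{1}{o 25 + E{\left(9,V \right)}} = \frac{1}{\left(-129\right) 25 + \left(\left(-6\right) 9 + 10 \cdot 90\right)} = \frac{1}{-3225 + \left(-54 + 900\right)} = \frac{1}{-3225 + 846} = \frac{1}{-2379} = - \frac{1}{2379}$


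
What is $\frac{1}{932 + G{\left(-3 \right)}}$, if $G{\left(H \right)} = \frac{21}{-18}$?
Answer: $\frac{6}{5585} \approx 0.0010743$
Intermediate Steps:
$G{\left(H \right)} = - \frac{7}{6}$ ($G{\left(H \right)} = 21 \left(- \frac{1}{18}\right) = - \frac{7}{6}$)
$\frac{1}{932 + G{\left(-3 \right)}} = \frac{1}{932 - \frac{7}{6}} = \frac{1}{\frac{5585}{6}} = \frac{6}{5585}$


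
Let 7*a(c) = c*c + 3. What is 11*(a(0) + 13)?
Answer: 1034/7 ≈ 147.71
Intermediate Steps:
a(c) = 3/7 + c²/7 (a(c) = (c*c + 3)/7 = (c² + 3)/7 = (3 + c²)/7 = 3/7 + c²/7)
11*(a(0) + 13) = 11*((3/7 + (⅐)*0²) + 13) = 11*((3/7 + (⅐)*0) + 13) = 11*((3/7 + 0) + 13) = 11*(3/7 + 13) = 11*(94/7) = 1034/7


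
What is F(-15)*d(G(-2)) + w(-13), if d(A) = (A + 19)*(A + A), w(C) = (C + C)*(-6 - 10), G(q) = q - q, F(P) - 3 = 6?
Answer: 416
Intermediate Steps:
F(P) = 9 (F(P) = 3 + 6 = 9)
G(q) = 0
w(C) = -32*C (w(C) = (2*C)*(-16) = -32*C)
d(A) = 2*A*(19 + A) (d(A) = (19 + A)*(2*A) = 2*A*(19 + A))
F(-15)*d(G(-2)) + w(-13) = 9*(2*0*(19 + 0)) - 32*(-13) = 9*(2*0*19) + 416 = 9*0 + 416 = 0 + 416 = 416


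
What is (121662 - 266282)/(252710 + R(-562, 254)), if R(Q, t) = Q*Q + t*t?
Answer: -14462/63307 ≈ -0.22844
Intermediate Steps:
R(Q, t) = Q² + t²
(121662 - 266282)/(252710 + R(-562, 254)) = (121662 - 266282)/(252710 + ((-562)² + 254²)) = -144620/(252710 + (315844 + 64516)) = -144620/(252710 + 380360) = -144620/633070 = -144620*1/633070 = -14462/63307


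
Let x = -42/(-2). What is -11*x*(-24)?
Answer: 5544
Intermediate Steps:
x = 21 (x = -42*(-1/2) = 21)
-11*x*(-24) = -11*21*(-24) = -231*(-24) = 5544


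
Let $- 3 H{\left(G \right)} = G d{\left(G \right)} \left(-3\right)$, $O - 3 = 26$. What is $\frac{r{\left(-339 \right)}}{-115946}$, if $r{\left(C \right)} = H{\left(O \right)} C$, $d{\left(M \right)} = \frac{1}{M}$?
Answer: $\frac{339}{115946} \approx 0.0029238$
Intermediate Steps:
$O = 29$ ($O = 3 + 26 = 29$)
$H{\left(G \right)} = 1$ ($H{\left(G \right)} = - \frac{\frac{G}{G} \left(-3\right)}{3} = - \frac{1 \left(-3\right)}{3} = \left(- \frac{1}{3}\right) \left(-3\right) = 1$)
$r{\left(C \right)} = C$ ($r{\left(C \right)} = 1 C = C$)
$\frac{r{\left(-339 \right)}}{-115946} = - \frac{339}{-115946} = \left(-339\right) \left(- \frac{1}{115946}\right) = \frac{339}{115946}$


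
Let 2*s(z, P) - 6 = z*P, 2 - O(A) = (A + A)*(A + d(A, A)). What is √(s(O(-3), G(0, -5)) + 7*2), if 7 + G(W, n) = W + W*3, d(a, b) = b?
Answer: 2*√34 ≈ 11.662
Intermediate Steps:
G(W, n) = -7 + 4*W (G(W, n) = -7 + (W + W*3) = -7 + (W + 3*W) = -7 + 4*W)
O(A) = 2 - 4*A² (O(A) = 2 - (A + A)*(A + A) = 2 - 2*A*2*A = 2 - 4*A²)
s(z, P) = 3 + P*z/2 (s(z, P) = 3 + (z*P)/2 = 3 + (P*z)/2 = 3 + P*z/2)
√(s(O(-3), G(0, -5)) + 7*2) = √((3 + (-7 + 4*0)*(2 - 4*(-3)²)/2) + 7*2) = √((3 + (-7 + 0)*(2 - 4*9)/2) + 14) = √((3 + (½)*(-7)*(2 - 36)) + 14) = √((3 + (½)*(-7)*(-34)) + 14) = √((3 + 119) + 14) = √(122 + 14) = √136 = 2*√34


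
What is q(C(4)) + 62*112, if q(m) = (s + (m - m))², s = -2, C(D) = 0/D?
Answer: 6948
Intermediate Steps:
C(D) = 0
q(m) = 4 (q(m) = (-2 + (m - m))² = (-2 + 0)² = (-2)² = 4)
q(C(4)) + 62*112 = 4 + 62*112 = 4 + 6944 = 6948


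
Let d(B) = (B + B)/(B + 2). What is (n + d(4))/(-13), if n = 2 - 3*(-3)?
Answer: -37/39 ≈ -0.94872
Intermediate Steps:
n = 11 (n = 2 + 9 = 11)
d(B) = 2*B/(2 + B) (d(B) = (2*B)/(2 + B) = 2*B/(2 + B))
(n + d(4))/(-13) = (11 + 2*4/(2 + 4))/(-13) = (11 + 2*4/6)*(-1/13) = (11 + 2*4*(1/6))*(-1/13) = (11 + 4/3)*(-1/13) = (37/3)*(-1/13) = -37/39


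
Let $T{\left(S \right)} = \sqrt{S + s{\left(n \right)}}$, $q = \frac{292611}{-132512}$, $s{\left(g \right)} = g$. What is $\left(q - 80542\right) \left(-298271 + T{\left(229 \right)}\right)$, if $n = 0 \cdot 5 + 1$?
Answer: $\frac{3183468489355165}{132512} - \frac{10673074115 \sqrt{230}}{132512} \approx 2.4023 \cdot 10^{10}$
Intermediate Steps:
$n = 1$ ($n = 0 + 1 = 1$)
$q = - \frac{292611}{132512}$ ($q = 292611 \left(- \frac{1}{132512}\right) = - \frac{292611}{132512} \approx -2.2082$)
$T{\left(S \right)} = \sqrt{1 + S}$ ($T{\left(S \right)} = \sqrt{S + 1} = \sqrt{1 + S}$)
$\left(q - 80542\right) \left(-298271 + T{\left(229 \right)}\right) = \left(- \frac{292611}{132512} - 80542\right) \left(-298271 + \sqrt{1 + 229}\right) = - \frac{10673074115 \left(-298271 + \sqrt{230}\right)}{132512} = \frac{3183468489355165}{132512} - \frac{10673074115 \sqrt{230}}{132512}$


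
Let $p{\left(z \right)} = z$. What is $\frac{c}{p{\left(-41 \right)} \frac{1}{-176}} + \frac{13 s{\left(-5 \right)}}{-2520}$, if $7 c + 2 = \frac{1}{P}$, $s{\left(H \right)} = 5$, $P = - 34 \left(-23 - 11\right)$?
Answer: $- \frac{7475285}{5971896} \approx -1.2517$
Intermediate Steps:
$P = 1156$ ($P = \left(-34\right) \left(-34\right) = 1156$)
$c = - \frac{2311}{8092}$ ($c = - \frac{2}{7} + \frac{1}{7 \cdot 1156} = - \frac{2}{7} + \frac{1}{7} \cdot \frac{1}{1156} = - \frac{2}{7} + \frac{1}{8092} = - \frac{2311}{8092} \approx -0.28559$)
$\frac{c}{p{\left(-41 \right)} \frac{1}{-176}} + \frac{13 s{\left(-5 \right)}}{-2520} = - \frac{2311}{8092 \left(- \frac{41}{-176}\right)} + \frac{13 \cdot 5}{-2520} = - \frac{2311}{8092 \left(\left(-41\right) \left(- \frac{1}{176}\right)\right)} + 65 \left(- \frac{1}{2520}\right) = - \frac{2311}{8092 \cdot \frac{41}{176}} - \frac{13}{504} = \left(- \frac{2311}{8092}\right) \frac{176}{41} - \frac{13}{504} = - \frac{101684}{82943} - \frac{13}{504} = - \frac{7475285}{5971896}$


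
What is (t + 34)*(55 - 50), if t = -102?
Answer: -340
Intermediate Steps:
(t + 34)*(55 - 50) = (-102 + 34)*(55 - 50) = -68*5 = -340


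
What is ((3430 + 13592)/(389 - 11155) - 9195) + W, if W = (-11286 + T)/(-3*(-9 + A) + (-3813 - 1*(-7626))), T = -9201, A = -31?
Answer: -64938072463/7057113 ≈ -9201.8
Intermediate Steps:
W = -6829/1311 (W = (-11286 - 9201)/(-3*(-9 - 31) + (-3813 - 1*(-7626))) = -20487/(-3*(-40) + (-3813 + 7626)) = -20487/(120 + 3813) = -20487/3933 = -20487*1/3933 = -6829/1311 ≈ -5.2090)
((3430 + 13592)/(389 - 11155) - 9195) + W = ((3430 + 13592)/(389 - 11155) - 9195) - 6829/1311 = (17022/(-10766) - 9195) - 6829/1311 = (17022*(-1/10766) - 9195) - 6829/1311 = (-8511/5383 - 9195) - 6829/1311 = -49505196/5383 - 6829/1311 = -64938072463/7057113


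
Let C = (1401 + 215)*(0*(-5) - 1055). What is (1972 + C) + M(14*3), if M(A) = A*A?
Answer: -1701144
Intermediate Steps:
C = -1704880 (C = 1616*(0 - 1055) = 1616*(-1055) = -1704880)
M(A) = A²
(1972 + C) + M(14*3) = (1972 - 1704880) + (14*3)² = -1702908 + 42² = -1702908 + 1764 = -1701144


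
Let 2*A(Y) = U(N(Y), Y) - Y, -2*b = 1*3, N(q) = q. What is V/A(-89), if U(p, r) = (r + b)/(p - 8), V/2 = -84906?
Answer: -65887056/17447 ≈ -3776.4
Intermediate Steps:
V = -169812 (V = 2*(-84906) = -169812)
b = -3/2 ≈ -1.5000
U(p, r) = (-3/2 + r)/(-8 + p) (U(p, r) = (r - 3/2)/(p - 8) = (-3/2 + r)/(-8 + p))
A(Y) = -Y/2 + (-3/2 + Y)/(2*(-8 + Y)) (A(Y) = ((-3/2 + Y)/(-8 + Y) - Y)/2 = (-Y + (-3/2 + Y)/(-8 + Y))/2 = -Y/2 + (-3/2 + Y)/(2*(-8 + Y)))
V/A(-89) = -169812*4*(-8 - 89)/(-3 - 2*(-89)² + 18*(-89)) = -169812*(-388/(-3 - 2*7921 - 1602)) = -169812*(-388/(-3 - 15842 - 1602)) = -169812/((¼)*(-1/97)*(-17447)) = -169812/17447/388 = -169812*388/17447 = -65887056/17447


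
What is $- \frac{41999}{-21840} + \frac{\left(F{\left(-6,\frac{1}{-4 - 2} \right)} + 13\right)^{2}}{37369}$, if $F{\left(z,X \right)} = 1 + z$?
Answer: $\frac{1570858391}{816138960} \approx 1.9247$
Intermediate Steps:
$- \frac{41999}{-21840} + \frac{\left(F{\left(-6,\frac{1}{-4 - 2} \right)} + 13\right)^{2}}{37369} = - \frac{41999}{-21840} + \frac{\left(\left(1 - 6\right) + 13\right)^{2}}{37369} = \left(-41999\right) \left(- \frac{1}{21840}\right) + \left(-5 + 13\right)^{2} \cdot \frac{1}{37369} = \frac{41999}{21840} + 8^{2} \cdot \frac{1}{37369} = \frac{41999}{21840} + 64 \cdot \frac{1}{37369} = \frac{41999}{21840} + \frac{64}{37369} = \frac{1570858391}{816138960}$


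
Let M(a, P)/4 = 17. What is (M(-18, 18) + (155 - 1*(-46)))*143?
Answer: 38467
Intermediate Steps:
M(a, P) = 68 (M(a, P) = 4*17 = 68)
(M(-18, 18) + (155 - 1*(-46)))*143 = (68 + (155 - 1*(-46)))*143 = (68 + (155 + 46))*143 = (68 + 201)*143 = 269*143 = 38467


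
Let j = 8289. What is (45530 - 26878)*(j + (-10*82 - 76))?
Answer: 137894236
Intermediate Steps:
(45530 - 26878)*(j + (-10*82 - 76)) = (45530 - 26878)*(8289 + (-10*82 - 76)) = 18652*(8289 + (-820 - 76)) = 18652*(8289 - 896) = 18652*7393 = 137894236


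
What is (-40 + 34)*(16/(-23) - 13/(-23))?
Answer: 18/23 ≈ 0.78261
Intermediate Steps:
(-40 + 34)*(16/(-23) - 13/(-23)) = -6*(16*(-1/23) - 13*(-1/23)) = -6*(-16/23 + 13/23) = -6*(-3/23) = 18/23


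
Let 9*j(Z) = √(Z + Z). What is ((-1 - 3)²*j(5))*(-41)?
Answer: -656*√10/9 ≈ -230.49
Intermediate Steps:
j(Z) = √2*√Z/9 (j(Z) = √(Z + Z)/9 = √(2*Z)/9 = (√2*√Z)/9 = √2*√Z/9)
((-1 - 3)²*j(5))*(-41) = ((-1 - 3)²*(√2*√5/9))*(-41) = ((-4)²*(√10/9))*(-41) = (16*(√10/9))*(-41) = (16*√10/9)*(-41) = -656*√10/9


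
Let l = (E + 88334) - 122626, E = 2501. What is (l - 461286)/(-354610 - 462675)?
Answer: 493077/817285 ≈ 0.60331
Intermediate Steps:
l = -31791 (l = (2501 + 88334) - 122626 = 90835 - 122626 = -31791)
(l - 461286)/(-354610 - 462675) = (-31791 - 461286)/(-354610 - 462675) = -493077/(-817285) = -493077*(-1/817285) = 493077/817285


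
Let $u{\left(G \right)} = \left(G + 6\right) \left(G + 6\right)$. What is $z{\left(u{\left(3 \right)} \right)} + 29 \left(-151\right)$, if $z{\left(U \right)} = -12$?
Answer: $-4391$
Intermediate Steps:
$u{\left(G \right)} = \left(6 + G\right)^{2}$ ($u{\left(G \right)} = \left(6 + G\right) \left(6 + G\right) = \left(6 + G\right)^{2}$)
$z{\left(u{\left(3 \right)} \right)} + 29 \left(-151\right) = -12 + 29 \left(-151\right) = -12 - 4379 = -4391$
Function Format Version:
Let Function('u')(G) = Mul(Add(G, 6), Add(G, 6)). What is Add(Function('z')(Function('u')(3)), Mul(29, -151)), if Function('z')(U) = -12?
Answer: -4391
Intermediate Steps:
Function('u')(G) = Pow(Add(6, G), 2) (Function('u')(G) = Mul(Add(6, G), Add(6, G)) = Pow(Add(6, G), 2))
Add(Function('z')(Function('u')(3)), Mul(29, -151)) = Add(-12, Mul(29, -151)) = Add(-12, -4379) = -4391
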